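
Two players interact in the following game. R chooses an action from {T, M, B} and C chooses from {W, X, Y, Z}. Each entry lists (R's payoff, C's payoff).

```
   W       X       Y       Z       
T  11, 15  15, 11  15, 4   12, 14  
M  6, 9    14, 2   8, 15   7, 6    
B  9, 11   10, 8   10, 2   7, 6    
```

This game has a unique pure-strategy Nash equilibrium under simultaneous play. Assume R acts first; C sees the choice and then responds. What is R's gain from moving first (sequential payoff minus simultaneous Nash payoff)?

C best-responds to each possible R move:
- T → C plays W (best of 15, 11, 4, 14); R gets 11.
- M → C plays Y (best of 9, 2, 15, 6); R gets 8.
- B → C plays W (best of 11, 8, 2, 6); R gets 9.
Maximizing over 11, 8, 9, R chooses T. Subgame-perfect outcome: (T, W) with payoffs (11, 15).
For the simultaneous game, intersect best replies.
R's best replies: W→T; X→T; Y→T; Z→T.
C's best replies: T→W; M→Y; B→W.
The unique mutual best reply is (T, W), giving (11, 15).
R's commitment gain: 11 − 11 = 0.

0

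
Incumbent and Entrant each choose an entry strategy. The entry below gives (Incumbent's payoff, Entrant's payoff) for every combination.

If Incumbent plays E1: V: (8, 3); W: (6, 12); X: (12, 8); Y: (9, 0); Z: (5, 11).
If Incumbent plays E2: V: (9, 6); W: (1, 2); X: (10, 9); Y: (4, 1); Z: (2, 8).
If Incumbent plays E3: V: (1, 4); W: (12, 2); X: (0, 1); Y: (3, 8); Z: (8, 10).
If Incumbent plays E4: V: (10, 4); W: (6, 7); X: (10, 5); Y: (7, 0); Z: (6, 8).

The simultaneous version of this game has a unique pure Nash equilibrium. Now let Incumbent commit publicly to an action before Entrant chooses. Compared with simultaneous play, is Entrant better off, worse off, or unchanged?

Work backward from Entrant's decision.
- E1 → Entrant plays W (best of 3, 12, 8, 0, 11); Incumbent gets 6.
- E2 → Entrant plays X (best of 6, 2, 9, 1, 8); Incumbent gets 10.
- E3 → Entrant plays Z (best of 4, 2, 1, 8, 10); Incumbent gets 8.
- E4 → Entrant plays Z (best of 4, 7, 5, 0, 8); Incumbent gets 6.
Maximizing over 6, 10, 8, 6, Incumbent chooses E2. Subgame-perfect outcome: (E2, X) with payoffs (10, 9).
Under simultaneous play:
Incumbent's best replies: V→E4; W→E3; X→E1; Y→E1; Z→E3.
Entrant's best replies: E1→W; E2→X; E3→Z; E4→Z.
Only (E3, Z) has each player best-responding; Nash payoffs (8, 10).
Entrant earns 9 sequentially versus 10 at the Nash outcome: worse off.

worse off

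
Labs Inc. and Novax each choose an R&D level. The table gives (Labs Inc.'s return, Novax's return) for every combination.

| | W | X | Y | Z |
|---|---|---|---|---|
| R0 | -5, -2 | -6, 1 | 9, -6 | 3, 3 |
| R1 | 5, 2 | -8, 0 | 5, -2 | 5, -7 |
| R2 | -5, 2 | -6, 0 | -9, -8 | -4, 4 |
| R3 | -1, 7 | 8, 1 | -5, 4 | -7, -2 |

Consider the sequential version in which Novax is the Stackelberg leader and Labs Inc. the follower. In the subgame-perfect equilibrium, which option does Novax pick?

W

Backward induction with Novax moving first.
- W: BR = R1, leader payoff 2.
- X: BR = R3, leader payoff 1.
- Y: BR = R0, leader payoff -6.
- Z: BR = R1, leader payoff -7.
Maximizing over 2, 1, -6, -7, Novax chooses W. Subgame-perfect outcome: (R1, W) with payoffs (5, 2).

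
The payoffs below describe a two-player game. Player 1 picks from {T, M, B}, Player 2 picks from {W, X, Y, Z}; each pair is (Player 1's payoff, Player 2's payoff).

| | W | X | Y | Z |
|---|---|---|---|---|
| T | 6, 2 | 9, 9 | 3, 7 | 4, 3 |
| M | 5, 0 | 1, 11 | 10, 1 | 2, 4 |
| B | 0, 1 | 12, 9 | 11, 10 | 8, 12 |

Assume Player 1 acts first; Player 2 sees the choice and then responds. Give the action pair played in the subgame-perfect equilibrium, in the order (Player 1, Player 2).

(T, X)

Solve by backward induction (Player 1 leads).
- T: Player 2 compares 2, 9, 7, 3 and picks X; Player 1 would get 9.
- M: Player 2 compares 0, 11, 1, 4 and picks X; Player 1 would get 1.
- B: Player 2 compares 1, 9, 10, 12 and picks Z; Player 1 would get 8.
Maximizing over 9, 1, 8, Player 1 chooses T. Subgame-perfect outcome: (T, X) with payoffs (9, 9).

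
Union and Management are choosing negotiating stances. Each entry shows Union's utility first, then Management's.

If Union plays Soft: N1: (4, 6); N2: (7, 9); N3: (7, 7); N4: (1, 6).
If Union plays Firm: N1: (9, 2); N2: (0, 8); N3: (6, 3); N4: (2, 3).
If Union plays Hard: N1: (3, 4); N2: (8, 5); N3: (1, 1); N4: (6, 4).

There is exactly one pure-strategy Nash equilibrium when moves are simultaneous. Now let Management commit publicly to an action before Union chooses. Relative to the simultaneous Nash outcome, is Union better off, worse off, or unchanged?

worse off

Work backward from Union's decision.
- N1: Union compares 4, 9, 3 and picks Firm; Management would get 2.
- N2: Union compares 7, 0, 8 and picks Hard; Management would get 5.
- N3: Union compares 7, 6, 1 and picks Soft; Management would get 7.
- N4: Union compares 1, 2, 6 and picks Hard; Management would get 4.
Management's induced payoffs are 2, 5, 7, 4, so Management commits to N3. Subgame-perfect outcome: (Soft, N3) with payoffs (7, 7).
Now find the simultaneous Nash equilibrium.
Union's best replies: N1→Firm; N2→Hard; N3→Soft; N4→Hard.
Management's best replies: Soft→N2; Firm→N2; Hard→N2.
Only (Hard, N2) has each player best-responding; Nash payoffs (8, 5).
Union earns 7 sequentially versus 8 at the Nash outcome: worse off.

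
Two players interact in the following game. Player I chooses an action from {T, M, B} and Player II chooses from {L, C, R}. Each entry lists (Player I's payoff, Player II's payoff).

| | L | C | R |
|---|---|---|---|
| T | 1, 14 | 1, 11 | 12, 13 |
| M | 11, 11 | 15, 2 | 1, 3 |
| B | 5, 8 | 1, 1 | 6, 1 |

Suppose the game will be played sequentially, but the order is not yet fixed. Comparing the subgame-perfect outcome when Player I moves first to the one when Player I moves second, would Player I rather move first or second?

second

If Player I leads: Player II's best replies are T→L, M→L, B→L; Player I's induced payoffs 1, 11, 5; outcome (M, L), payoffs (11, 11).
If Player II leads: Player I's best replies are L→M, C→M, R→T; Player II's induced payoffs 11, 2, 13; outcome (T, R), payoffs (12, 13).
Player I gets 11 moving first and 12 moving second, so Player I prefers to move second.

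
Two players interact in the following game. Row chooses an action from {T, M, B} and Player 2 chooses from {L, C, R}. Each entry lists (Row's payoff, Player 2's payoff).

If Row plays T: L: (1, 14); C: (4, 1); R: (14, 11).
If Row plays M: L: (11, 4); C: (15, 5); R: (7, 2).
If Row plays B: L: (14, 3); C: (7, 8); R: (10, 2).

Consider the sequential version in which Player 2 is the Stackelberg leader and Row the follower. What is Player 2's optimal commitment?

R

Work backward from Row's decision.
- L: Row compares 1, 11, 14 and picks B; Player 2 would get 3.
- C: Row compares 4, 15, 7 and picks M; Player 2 would get 5.
- R: Row compares 14, 7, 10 and picks T; Player 2 would get 11.
Player 2's induced payoffs are 3, 5, 11, so Player 2 commits to R. Subgame-perfect outcome: (T, R) with payoffs (14, 11).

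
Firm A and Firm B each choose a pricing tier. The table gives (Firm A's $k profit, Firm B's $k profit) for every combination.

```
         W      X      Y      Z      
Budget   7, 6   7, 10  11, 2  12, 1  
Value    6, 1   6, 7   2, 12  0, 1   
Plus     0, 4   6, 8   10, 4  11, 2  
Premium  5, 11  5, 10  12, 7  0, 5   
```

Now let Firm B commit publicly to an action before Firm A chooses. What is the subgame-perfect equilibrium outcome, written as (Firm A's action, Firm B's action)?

(Budget, X)

Solve by backward induction (Firm B leads).
- W: Firm A compares 7, 6, 0, 5 and picks Budget; Firm B would get 6.
- X: Firm A compares 7, 6, 6, 5 and picks Budget; Firm B would get 10.
- Y: Firm A compares 11, 2, 10, 12 and picks Premium; Firm B would get 7.
- Z: Firm A compares 12, 0, 11, 0 and picks Budget; Firm B would get 1.
Firm B's induced payoffs are 6, 10, 7, 1, so Firm B commits to X. Subgame-perfect outcome: (Budget, X) with payoffs (7, 10).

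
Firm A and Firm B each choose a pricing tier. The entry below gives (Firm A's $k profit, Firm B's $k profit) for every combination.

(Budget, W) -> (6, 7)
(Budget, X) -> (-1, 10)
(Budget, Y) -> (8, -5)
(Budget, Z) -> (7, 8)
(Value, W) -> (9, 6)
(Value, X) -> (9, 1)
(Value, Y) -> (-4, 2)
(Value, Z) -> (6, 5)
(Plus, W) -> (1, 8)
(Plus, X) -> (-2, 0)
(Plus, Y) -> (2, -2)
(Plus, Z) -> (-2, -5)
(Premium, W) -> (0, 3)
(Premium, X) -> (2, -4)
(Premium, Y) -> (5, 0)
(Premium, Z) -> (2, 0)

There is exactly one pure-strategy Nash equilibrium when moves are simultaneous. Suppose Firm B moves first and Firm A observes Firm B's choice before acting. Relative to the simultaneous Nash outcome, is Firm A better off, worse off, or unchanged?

worse off

Backward induction with Firm B moving first.
- W: Firm A compares 6, 9, 1, 0 and picks Value; Firm B would get 6.
- X: Firm A compares -1, 9, -2, 2 and picks Value; Firm B would get 1.
- Y: Firm A compares 8, -4, 2, 5 and picks Budget; Firm B would get -5.
- Z: Firm A compares 7, 6, -2, 2 and picks Budget; Firm B would get 8.
Firm B's induced payoffs are 6, 1, -5, 8, so Firm B commits to Z. Subgame-perfect outcome: (Budget, Z) with payoffs (7, 8).
Now find the simultaneous Nash equilibrium.
Firm A's best replies: W→Value; X→Value; Y→Budget; Z→Budget.
Firm B's best replies: Budget→X; Value→W; Plus→W; Premium→W.
Only (Value, W) has each player best-responding; Nash payoffs (9, 6).
Firm A earns 7 sequentially versus 9 at the Nash outcome: worse off.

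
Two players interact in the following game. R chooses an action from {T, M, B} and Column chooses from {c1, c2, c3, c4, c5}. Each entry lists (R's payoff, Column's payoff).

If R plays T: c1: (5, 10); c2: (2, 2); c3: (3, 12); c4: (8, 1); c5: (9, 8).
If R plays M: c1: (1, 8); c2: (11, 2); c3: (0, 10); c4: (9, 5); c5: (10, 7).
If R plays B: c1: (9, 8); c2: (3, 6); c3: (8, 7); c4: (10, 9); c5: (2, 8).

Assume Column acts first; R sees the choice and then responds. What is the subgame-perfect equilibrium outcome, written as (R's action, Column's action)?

Backward induction with Column moving first.
- c1: R compares 5, 1, 9 and picks B; Column would get 8.
- c2: R compares 2, 11, 3 and picks M; Column would get 2.
- c3: R compares 3, 0, 8 and picks B; Column would get 7.
- c4: R compares 8, 9, 10 and picks B; Column would get 9.
- c5: R compares 9, 10, 2 and picks M; Column would get 7.
Maximizing over 8, 2, 7, 9, 7, Column chooses c4. Subgame-perfect outcome: (B, c4) with payoffs (10, 9).

(B, c4)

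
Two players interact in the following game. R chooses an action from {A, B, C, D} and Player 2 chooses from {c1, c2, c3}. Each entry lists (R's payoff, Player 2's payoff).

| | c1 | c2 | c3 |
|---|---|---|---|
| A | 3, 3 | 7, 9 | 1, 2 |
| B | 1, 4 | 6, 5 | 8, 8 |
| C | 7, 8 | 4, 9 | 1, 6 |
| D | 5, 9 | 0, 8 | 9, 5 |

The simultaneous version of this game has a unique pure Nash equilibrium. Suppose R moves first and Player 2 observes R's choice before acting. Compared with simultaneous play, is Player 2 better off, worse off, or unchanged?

worse off

Work backward from Player 2's decision.
- A → Player 2 plays c2 (best of 3, 9, 2); R gets 7.
- B → Player 2 plays c3 (best of 4, 5, 8); R gets 8.
- C → Player 2 plays c2 (best of 8, 9, 6); R gets 4.
- D → Player 2 plays c1 (best of 9, 8, 5); R gets 5.
R's induced payoffs are 7, 8, 4, 5, so R commits to B. Subgame-perfect outcome: (B, c3) with payoffs (8, 8).
For the simultaneous game, intersect best replies.
R's best replies: c1→C; c2→A; c3→D.
Player 2's best replies: A→c2; B→c3; C→c2; D→c1.
The unique mutual best reply is (A, c2), giving (7, 9).
Player 2 earns 8 sequentially versus 9 at the Nash outcome: worse off.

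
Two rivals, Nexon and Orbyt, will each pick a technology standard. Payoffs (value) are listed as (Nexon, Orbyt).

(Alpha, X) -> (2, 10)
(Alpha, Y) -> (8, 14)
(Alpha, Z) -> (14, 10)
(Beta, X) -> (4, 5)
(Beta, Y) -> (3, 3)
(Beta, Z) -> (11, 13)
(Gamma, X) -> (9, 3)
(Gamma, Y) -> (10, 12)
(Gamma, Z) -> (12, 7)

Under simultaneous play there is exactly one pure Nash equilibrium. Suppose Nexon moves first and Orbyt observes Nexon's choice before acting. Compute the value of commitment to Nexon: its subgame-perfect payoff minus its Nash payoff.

Backward induction with Nexon moving first.
- Alpha: Orbyt compares 10, 14, 10 and picks Y; Nexon would get 8.
- Beta: Orbyt compares 5, 3, 13 and picks Z; Nexon would get 11.
- Gamma: Orbyt compares 3, 12, 7 and picks Y; Nexon would get 10.
Nexon's induced payoffs are 8, 11, 10, so Nexon commits to Beta. Subgame-perfect outcome: (Beta, Z) with payoffs (11, 13).
Now find the simultaneous Nash equilibrium.
Nexon's best replies: X→Gamma; Y→Gamma; Z→Alpha.
Orbyt's best replies: Alpha→Y; Beta→Z; Gamma→Y.
The unique mutual best reply is (Gamma, Y), giving (10, 12).
Nexon's commitment gain: 11 − 10 = 1.

1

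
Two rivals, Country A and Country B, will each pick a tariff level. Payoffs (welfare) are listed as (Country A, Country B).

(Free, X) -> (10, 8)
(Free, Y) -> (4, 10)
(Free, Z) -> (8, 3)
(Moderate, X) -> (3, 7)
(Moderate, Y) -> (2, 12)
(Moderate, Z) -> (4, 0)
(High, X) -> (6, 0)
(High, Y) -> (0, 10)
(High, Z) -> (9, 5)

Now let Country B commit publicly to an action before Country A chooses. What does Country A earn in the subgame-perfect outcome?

Solve by backward induction (Country B leads).
- X → Country A plays Free (best of 10, 3, 6); Country B gets 8.
- Y → Country A plays Free (best of 4, 2, 0); Country B gets 10.
- Z → Country A plays High (best of 8, 4, 9); Country B gets 5.
Among 8, 10, 5, the best is 10 at Y. Subgame-perfect outcome: (Free, Y) with payoffs (4, 10).

4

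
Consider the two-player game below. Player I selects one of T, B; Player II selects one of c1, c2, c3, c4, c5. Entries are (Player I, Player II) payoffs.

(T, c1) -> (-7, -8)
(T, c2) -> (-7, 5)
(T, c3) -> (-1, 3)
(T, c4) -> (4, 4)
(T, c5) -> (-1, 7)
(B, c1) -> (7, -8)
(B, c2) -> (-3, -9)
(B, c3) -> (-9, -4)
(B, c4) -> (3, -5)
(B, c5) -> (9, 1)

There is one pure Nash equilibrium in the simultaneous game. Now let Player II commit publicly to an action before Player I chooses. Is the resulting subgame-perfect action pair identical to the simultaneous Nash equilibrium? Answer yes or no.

no

Work backward from Player I's decision.
- c1 → Player I plays B (best of -7, 7); Player II gets -8.
- c2 → Player I plays B (best of -7, -3); Player II gets -9.
- c3 → Player I plays T (best of -1, -9); Player II gets 3.
- c4 → Player I plays T (best of 4, 3); Player II gets 4.
- c5 → Player I plays B (best of -1, 9); Player II gets 1.
Player II's induced payoffs are -8, -9, 3, 4, 1, so Player II commits to c4. Subgame-perfect outcome: (T, c4) with payoffs (4, 4).
Under simultaneous play:
Player I's best replies: c1→B; c2→B; c3→T; c4→T; c5→B.
Player II's best replies: T→c5; B→c5.
The unique mutual best reply is (B, c5), giving (9, 1).
Sequential outcome (T, c4) differs from the Nash profile (B, c5).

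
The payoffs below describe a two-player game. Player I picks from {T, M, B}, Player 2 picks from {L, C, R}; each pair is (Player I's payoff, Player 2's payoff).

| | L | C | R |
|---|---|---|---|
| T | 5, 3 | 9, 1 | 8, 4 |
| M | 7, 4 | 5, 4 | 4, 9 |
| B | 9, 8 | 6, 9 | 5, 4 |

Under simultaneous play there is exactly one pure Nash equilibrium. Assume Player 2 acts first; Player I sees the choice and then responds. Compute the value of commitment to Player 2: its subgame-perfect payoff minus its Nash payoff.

Solve by backward induction (Player 2 leads).
- L → Player I plays B (best of 5, 7, 9); Player 2 gets 8.
- C → Player I plays T (best of 9, 5, 6); Player 2 gets 1.
- R → Player I plays T (best of 8, 4, 5); Player 2 gets 4.
Maximizing over 8, 1, 4, Player 2 chooses L. Subgame-perfect outcome: (B, L) with payoffs (9, 8).
Under simultaneous play:
Player I's best replies: L→B; C→T; R→T.
Player 2's best replies: T→R; M→R; B→C.
The unique mutual best reply is (T, R), giving (8, 4).
Player 2's commitment gain: 8 − 4 = 4.

4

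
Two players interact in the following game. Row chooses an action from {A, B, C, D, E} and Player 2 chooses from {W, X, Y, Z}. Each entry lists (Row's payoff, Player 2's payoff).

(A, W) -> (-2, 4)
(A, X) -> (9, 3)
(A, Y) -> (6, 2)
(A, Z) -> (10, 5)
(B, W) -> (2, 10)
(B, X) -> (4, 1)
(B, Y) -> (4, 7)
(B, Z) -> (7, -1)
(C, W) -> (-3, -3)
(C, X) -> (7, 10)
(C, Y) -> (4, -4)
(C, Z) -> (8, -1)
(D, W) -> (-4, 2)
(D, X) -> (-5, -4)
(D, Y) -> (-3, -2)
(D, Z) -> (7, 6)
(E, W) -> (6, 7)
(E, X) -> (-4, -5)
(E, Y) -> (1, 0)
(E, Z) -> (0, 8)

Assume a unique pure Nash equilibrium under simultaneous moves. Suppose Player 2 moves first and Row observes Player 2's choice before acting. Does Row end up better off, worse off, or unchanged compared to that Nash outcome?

Work backward from Row's decision.
- W: Row compares -2, 2, -3, -4, 6 and picks E; Player 2 would get 7.
- X: Row compares 9, 4, 7, -5, -4 and picks A; Player 2 would get 3.
- Y: Row compares 6, 4, 4, -3, 1 and picks A; Player 2 would get 2.
- Z: Row compares 10, 7, 8, 7, 0 and picks A; Player 2 would get 5.
Maximizing over 7, 3, 2, 5, Player 2 chooses W. Subgame-perfect outcome: (E, W) with payoffs (6, 7).
For the simultaneous game, intersect best replies.
Row's best replies: W→E; X→A; Y→A; Z→A.
Player 2's best replies: A→Z; B→W; C→X; D→Z; E→Z.
Only (A, Z) has each player best-responding; Nash payoffs (10, 5).
Row earns 6 sequentially versus 10 at the Nash outcome: worse off.

worse off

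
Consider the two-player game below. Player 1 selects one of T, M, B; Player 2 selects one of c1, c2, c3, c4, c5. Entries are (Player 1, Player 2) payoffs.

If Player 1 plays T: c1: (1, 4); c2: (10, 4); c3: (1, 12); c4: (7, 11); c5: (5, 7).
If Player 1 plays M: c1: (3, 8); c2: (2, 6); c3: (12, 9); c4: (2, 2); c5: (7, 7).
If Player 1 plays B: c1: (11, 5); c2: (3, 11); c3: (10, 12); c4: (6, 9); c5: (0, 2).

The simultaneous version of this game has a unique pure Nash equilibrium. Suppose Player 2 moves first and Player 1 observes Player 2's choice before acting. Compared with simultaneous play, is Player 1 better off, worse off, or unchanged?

worse off

Player 1 best-responds to each possible Player 2 move:
- c1: BR = B, leader payoff 5.
- c2: BR = T, leader payoff 4.
- c3: BR = M, leader payoff 9.
- c4: BR = T, leader payoff 11.
- c5: BR = M, leader payoff 7.
Among 5, 4, 9, 11, 7, the best is 11 at c4. Subgame-perfect outcome: (T, c4) with payoffs (7, 11).
For the simultaneous game, intersect best replies.
Player 1's best replies: c1→B; c2→T; c3→M; c4→T; c5→M.
Player 2's best replies: T→c3; M→c3; B→c3.
Only (M, c3) has each player best-responding; Nash payoffs (12, 9).
Player 1 earns 7 sequentially versus 12 at the Nash outcome: worse off.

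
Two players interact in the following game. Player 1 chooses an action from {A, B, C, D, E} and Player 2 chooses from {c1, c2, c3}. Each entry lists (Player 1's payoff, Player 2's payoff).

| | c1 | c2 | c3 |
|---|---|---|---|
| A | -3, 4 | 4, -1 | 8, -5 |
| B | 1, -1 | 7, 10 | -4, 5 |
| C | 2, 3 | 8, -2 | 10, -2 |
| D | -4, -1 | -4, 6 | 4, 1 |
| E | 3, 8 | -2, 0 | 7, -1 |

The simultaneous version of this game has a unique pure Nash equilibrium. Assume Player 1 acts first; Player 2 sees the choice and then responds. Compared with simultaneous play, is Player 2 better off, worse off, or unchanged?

better off

Work backward from Player 2's decision.
- A: Player 2 compares 4, -1, -5 and picks c1; Player 1 would get -3.
- B: Player 2 compares -1, 10, 5 and picks c2; Player 1 would get 7.
- C: Player 2 compares 3, -2, -2 and picks c1; Player 1 would get 2.
- D: Player 2 compares -1, 6, 1 and picks c2; Player 1 would get -4.
- E: Player 2 compares 8, 0, -1 and picks c1; Player 1 would get 3.
Among -3, 7, 2, -4, 3, the best is 7 at B. Subgame-perfect outcome: (B, c2) with payoffs (7, 10).
Now find the simultaneous Nash equilibrium.
Player 1's best replies: c1→E; c2→C; c3→C.
Player 2's best replies: A→c1; B→c2; C→c1; D→c2; E→c1.
The unique mutual best reply is (E, c1), giving (3, 8).
Player 2 earns 10 sequentially versus 8 at the Nash outcome: better off.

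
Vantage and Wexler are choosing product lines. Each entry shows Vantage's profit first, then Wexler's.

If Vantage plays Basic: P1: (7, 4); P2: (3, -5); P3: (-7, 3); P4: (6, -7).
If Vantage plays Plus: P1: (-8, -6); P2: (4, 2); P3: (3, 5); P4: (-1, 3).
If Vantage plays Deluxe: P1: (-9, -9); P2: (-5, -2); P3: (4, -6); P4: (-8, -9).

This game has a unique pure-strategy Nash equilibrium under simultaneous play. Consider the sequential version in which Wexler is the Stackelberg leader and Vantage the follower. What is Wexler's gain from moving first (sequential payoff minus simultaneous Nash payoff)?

0

Work backward from Vantage's decision.
- P1: BR = Basic, leader payoff 4.
- P2: BR = Plus, leader payoff 2.
- P3: BR = Deluxe, leader payoff -6.
- P4: BR = Basic, leader payoff -7.
Among 4, 2, -6, -7, the best is 4 at P1. Subgame-perfect outcome: (Basic, P1) with payoffs (7, 4).
Now find the simultaneous Nash equilibrium.
Vantage's best replies: P1→Basic; P2→Plus; P3→Deluxe; P4→Basic.
Wexler's best replies: Basic→P1; Plus→P3; Deluxe→P2.
Only (Basic, P1) has each player best-responding; Nash payoffs (7, 4).
Wexler's commitment gain: 4 − 4 = 0.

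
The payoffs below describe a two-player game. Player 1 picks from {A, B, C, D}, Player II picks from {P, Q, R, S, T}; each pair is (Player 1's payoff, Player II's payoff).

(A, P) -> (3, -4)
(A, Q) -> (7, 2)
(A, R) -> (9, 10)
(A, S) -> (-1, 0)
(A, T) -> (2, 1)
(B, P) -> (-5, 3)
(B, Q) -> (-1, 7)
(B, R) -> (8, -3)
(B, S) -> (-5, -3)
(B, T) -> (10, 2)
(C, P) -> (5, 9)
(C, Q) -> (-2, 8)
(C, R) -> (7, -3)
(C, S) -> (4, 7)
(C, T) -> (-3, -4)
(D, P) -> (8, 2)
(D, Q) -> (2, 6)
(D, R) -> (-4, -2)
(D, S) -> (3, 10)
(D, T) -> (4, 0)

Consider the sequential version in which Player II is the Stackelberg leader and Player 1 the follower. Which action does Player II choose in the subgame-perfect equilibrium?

Solve by backward induction (Player II leads).
- P: Player 1 compares 3, -5, 5, 8 and picks D; Player II would get 2.
- Q: Player 1 compares 7, -1, -2, 2 and picks A; Player II would get 2.
- R: Player 1 compares 9, 8, 7, -4 and picks A; Player II would get 10.
- S: Player 1 compares -1, -5, 4, 3 and picks C; Player II would get 7.
- T: Player 1 compares 2, 10, -3, 4 and picks B; Player II would get 2.
Among 2, 2, 10, 7, 2, the best is 10 at R. Subgame-perfect outcome: (A, R) with payoffs (9, 10).

R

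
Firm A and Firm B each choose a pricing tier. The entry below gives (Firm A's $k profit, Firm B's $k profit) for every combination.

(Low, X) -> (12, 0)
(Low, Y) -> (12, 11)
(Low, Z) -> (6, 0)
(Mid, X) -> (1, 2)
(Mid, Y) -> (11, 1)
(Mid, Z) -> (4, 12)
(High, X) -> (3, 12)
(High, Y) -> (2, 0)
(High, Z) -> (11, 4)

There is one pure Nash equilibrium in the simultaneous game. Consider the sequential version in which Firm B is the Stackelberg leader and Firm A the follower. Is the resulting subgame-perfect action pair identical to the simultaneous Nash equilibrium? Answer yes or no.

yes

Backward induction with Firm B moving first.
- X → Firm A plays Low (best of 12, 1, 3); Firm B gets 0.
- Y → Firm A plays Low (best of 12, 11, 2); Firm B gets 11.
- Z → Firm A plays High (best of 6, 4, 11); Firm B gets 4.
Among 0, 11, 4, the best is 11 at Y. Subgame-perfect outcome: (Low, Y) with payoffs (12, 11).
For the simultaneous game, intersect best replies.
Firm A's best replies: X→Low; Y→Low; Z→High.
Firm B's best replies: Low→Y; Mid→Z; High→X.
The unique mutual best reply is (Low, Y), giving (12, 11).
Sequential outcome (Low, Y) coincides with the Nash profile (Low, Y).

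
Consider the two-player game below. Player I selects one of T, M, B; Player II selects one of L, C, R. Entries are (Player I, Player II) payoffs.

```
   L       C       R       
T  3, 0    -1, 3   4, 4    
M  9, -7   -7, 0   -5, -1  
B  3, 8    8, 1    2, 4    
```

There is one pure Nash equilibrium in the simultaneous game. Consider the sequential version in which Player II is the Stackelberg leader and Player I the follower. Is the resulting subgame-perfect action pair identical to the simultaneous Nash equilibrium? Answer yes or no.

yes

Player I best-responds to each possible Player II move:
- L → Player I plays M (best of 3, 9, 3); Player II gets -7.
- C → Player I plays B (best of -1, -7, 8); Player II gets 1.
- R → Player I plays T (best of 4, -5, 2); Player II gets 4.
Player II's induced payoffs are -7, 1, 4, so Player II commits to R. Subgame-perfect outcome: (T, R) with payoffs (4, 4).
For the simultaneous game, intersect best replies.
Player I's best replies: L→M; C→B; R→T.
Player II's best replies: T→R; M→C; B→L.
The unique mutual best reply is (T, R), giving (4, 4).
Sequential outcome (T, R) coincides with the Nash profile (T, R).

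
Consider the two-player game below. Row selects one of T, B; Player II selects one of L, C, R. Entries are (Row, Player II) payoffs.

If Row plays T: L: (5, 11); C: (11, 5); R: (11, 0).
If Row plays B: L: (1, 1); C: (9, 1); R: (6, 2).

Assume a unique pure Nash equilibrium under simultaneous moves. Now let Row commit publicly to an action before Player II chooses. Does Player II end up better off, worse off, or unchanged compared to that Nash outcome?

worse off

Backward induction with Row moving first.
- T → Player II plays L (best of 11, 5, 0); Row gets 5.
- B → Player II plays R (best of 1, 1, 2); Row gets 6.
Maximizing over 5, 6, Row chooses B. Subgame-perfect outcome: (B, R) with payoffs (6, 2).
Now find the simultaneous Nash equilibrium.
Row's best replies: L→T; C→T; R→T.
Player II's best replies: T→L; B→R.
The unique mutual best reply is (T, L), giving (5, 11).
Player II earns 2 sequentially versus 11 at the Nash outcome: worse off.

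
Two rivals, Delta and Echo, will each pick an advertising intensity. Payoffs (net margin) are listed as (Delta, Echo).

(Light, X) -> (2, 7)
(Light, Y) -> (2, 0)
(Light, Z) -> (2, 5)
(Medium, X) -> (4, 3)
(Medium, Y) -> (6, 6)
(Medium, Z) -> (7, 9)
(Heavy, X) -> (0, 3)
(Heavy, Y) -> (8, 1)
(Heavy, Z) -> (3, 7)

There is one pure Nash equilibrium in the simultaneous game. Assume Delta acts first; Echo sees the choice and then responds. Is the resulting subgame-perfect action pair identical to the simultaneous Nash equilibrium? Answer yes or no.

yes

Echo best-responds to each possible Delta move:
- Light: BR = X, leader payoff 2.
- Medium: BR = Z, leader payoff 7.
- Heavy: BR = Z, leader payoff 3.
Among 2, 7, 3, the best is 7 at Medium. Subgame-perfect outcome: (Medium, Z) with payoffs (7, 9).
For the simultaneous game, intersect best replies.
Delta's best replies: X→Medium; Y→Heavy; Z→Medium.
Echo's best replies: Light→X; Medium→Z; Heavy→Z.
Only (Medium, Z) has each player best-responding; Nash payoffs (7, 9).
Sequential outcome (Medium, Z) coincides with the Nash profile (Medium, Z).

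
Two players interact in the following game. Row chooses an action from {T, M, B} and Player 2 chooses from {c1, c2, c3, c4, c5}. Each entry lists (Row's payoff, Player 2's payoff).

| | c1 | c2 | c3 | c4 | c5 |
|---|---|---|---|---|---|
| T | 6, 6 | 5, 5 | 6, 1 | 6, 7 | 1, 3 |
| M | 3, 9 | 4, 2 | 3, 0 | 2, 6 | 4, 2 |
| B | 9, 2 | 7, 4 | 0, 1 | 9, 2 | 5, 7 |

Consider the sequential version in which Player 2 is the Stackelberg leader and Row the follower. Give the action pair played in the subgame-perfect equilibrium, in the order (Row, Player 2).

Work backward from Row's decision.
- c1: BR = B, leader payoff 2.
- c2: BR = B, leader payoff 4.
- c3: BR = T, leader payoff 1.
- c4: BR = B, leader payoff 2.
- c5: BR = B, leader payoff 7.
Maximizing over 2, 4, 1, 2, 7, Player 2 chooses c5. Subgame-perfect outcome: (B, c5) with payoffs (5, 7).

(B, c5)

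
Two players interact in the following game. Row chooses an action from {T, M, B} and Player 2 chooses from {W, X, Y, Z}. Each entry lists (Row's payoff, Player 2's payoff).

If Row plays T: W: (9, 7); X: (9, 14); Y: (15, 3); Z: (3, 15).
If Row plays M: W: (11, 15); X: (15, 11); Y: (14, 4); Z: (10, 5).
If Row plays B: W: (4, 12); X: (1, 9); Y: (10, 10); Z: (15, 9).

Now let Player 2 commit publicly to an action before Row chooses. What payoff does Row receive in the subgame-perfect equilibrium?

Work backward from Row's decision.
- W: Row compares 9, 11, 4 and picks M; Player 2 would get 15.
- X: Row compares 9, 15, 1 and picks M; Player 2 would get 11.
- Y: Row compares 15, 14, 10 and picks T; Player 2 would get 3.
- Z: Row compares 3, 10, 15 and picks B; Player 2 would get 9.
Maximizing over 15, 11, 3, 9, Player 2 chooses W. Subgame-perfect outcome: (M, W) with payoffs (11, 15).

11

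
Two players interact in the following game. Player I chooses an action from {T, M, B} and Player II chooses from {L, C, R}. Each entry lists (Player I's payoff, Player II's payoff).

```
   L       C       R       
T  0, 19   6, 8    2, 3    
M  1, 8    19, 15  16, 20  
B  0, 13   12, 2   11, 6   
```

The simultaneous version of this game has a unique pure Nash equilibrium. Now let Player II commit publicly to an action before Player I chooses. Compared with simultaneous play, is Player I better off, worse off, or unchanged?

Backward induction with Player II moving first.
- L: BR = M, leader payoff 8.
- C: BR = M, leader payoff 15.
- R: BR = M, leader payoff 20.
Among 8, 15, 20, the best is 20 at R. Subgame-perfect outcome: (M, R) with payoffs (16, 20).
Now find the simultaneous Nash equilibrium.
Player I's best replies: L→M; C→M; R→M.
Player II's best replies: T→L; M→R; B→L.
The unique mutual best reply is (M, R), giving (16, 20).
Player I earns 16 sequentially versus 16 at the Nash outcome: unchanged.

unchanged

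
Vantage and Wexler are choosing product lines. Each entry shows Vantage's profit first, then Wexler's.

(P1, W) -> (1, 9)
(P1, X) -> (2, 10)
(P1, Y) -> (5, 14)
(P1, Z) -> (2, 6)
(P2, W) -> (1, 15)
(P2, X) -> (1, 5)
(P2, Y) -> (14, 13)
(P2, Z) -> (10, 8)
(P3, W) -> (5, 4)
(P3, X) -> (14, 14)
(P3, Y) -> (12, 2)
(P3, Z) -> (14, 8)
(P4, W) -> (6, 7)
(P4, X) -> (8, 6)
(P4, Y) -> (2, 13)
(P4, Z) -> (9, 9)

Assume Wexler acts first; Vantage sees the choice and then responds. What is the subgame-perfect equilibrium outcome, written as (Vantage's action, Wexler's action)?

Solve by backward induction (Wexler leads).
- W: Vantage compares 1, 1, 5, 6 and picks P4; Wexler would get 7.
- X: Vantage compares 2, 1, 14, 8 and picks P3; Wexler would get 14.
- Y: Vantage compares 5, 14, 12, 2 and picks P2; Wexler would get 13.
- Z: Vantage compares 2, 10, 14, 9 and picks P3; Wexler would get 8.
Among 7, 14, 13, 8, the best is 14 at X. Subgame-perfect outcome: (P3, X) with payoffs (14, 14).

(P3, X)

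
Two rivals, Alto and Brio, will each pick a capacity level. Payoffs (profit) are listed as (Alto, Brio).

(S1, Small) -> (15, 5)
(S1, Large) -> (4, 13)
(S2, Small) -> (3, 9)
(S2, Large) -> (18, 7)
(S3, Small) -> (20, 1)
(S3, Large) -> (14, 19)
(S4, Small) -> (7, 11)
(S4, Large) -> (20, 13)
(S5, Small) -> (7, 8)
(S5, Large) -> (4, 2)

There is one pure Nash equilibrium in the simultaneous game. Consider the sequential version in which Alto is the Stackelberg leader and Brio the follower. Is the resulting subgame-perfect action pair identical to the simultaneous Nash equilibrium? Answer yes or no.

yes

Brio best-responds to each possible Alto move:
- S1: Brio compares 5, 13 and picks Large; Alto would get 4.
- S2: Brio compares 9, 7 and picks Small; Alto would get 3.
- S3: Brio compares 1, 19 and picks Large; Alto would get 14.
- S4: Brio compares 11, 13 and picks Large; Alto would get 20.
- S5: Brio compares 8, 2 and picks Small; Alto would get 7.
Maximizing over 4, 3, 14, 20, 7, Alto chooses S4. Subgame-perfect outcome: (S4, Large) with payoffs (20, 13).
Under simultaneous play:
Alto's best replies: Small→S3; Large→S4.
Brio's best replies: S1→Large; S2→Small; S3→Large; S4→Large; S5→Small.
Only (S4, Large) has each player best-responding; Nash payoffs (20, 13).
Sequential outcome (S4, Large) coincides with the Nash profile (S4, Large).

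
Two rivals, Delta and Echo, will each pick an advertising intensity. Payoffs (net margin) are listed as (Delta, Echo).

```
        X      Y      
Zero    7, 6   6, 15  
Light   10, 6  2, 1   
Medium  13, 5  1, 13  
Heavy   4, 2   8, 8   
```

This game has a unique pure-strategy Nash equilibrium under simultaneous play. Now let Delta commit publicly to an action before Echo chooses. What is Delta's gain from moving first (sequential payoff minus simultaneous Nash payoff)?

2

Solve by backward induction (Delta leads).
- Zero: BR = Y, leader payoff 6.
- Light: BR = X, leader payoff 10.
- Medium: BR = Y, leader payoff 1.
- Heavy: BR = Y, leader payoff 8.
Delta's induced payoffs are 6, 10, 1, 8, so Delta commits to Light. Subgame-perfect outcome: (Light, X) with payoffs (10, 6).
For the simultaneous game, intersect best replies.
Delta's best replies: X→Medium; Y→Heavy.
Echo's best replies: Zero→Y; Light→X; Medium→Y; Heavy→Y.
Only (Heavy, Y) has each player best-responding; Nash payoffs (8, 8).
Delta's commitment gain: 10 − 8 = 2.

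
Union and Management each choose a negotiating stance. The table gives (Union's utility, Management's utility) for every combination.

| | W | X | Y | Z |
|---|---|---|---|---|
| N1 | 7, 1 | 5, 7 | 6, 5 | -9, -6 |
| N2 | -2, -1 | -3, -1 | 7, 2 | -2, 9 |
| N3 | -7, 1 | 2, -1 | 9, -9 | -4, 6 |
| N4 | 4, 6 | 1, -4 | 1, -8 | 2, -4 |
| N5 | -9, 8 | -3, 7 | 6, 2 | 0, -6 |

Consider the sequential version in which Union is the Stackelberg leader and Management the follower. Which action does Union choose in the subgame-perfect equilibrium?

N1

Work backward from Management's decision.
- N1: Management compares 1, 7, 5, -6 and picks X; Union would get 5.
- N2: Management compares -1, -1, 2, 9 and picks Z; Union would get -2.
- N3: Management compares 1, -1, -9, 6 and picks Z; Union would get -4.
- N4: Management compares 6, -4, -8, -4 and picks W; Union would get 4.
- N5: Management compares 8, 7, 2, -6 and picks W; Union would get -9.
Among 5, -2, -4, 4, -9, the best is 5 at N1. Subgame-perfect outcome: (N1, X) with payoffs (5, 7).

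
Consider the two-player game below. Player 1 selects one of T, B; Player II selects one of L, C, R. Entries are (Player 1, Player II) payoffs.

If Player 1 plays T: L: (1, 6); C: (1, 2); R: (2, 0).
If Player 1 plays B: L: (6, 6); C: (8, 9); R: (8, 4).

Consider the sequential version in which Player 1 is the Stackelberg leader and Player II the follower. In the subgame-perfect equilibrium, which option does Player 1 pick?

B

Backward induction with Player 1 moving first.
- T: BR = L, leader payoff 1.
- B: BR = C, leader payoff 8.
Player 1's induced payoffs are 1, 8, so Player 1 commits to B. Subgame-perfect outcome: (B, C) with payoffs (8, 9).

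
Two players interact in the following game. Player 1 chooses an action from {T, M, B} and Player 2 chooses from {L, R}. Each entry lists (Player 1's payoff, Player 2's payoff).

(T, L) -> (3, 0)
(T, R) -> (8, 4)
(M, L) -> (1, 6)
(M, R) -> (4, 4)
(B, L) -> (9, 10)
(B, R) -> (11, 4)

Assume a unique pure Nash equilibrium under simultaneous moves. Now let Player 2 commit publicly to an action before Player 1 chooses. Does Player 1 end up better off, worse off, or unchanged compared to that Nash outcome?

Solve by backward induction (Player 2 leads).
- L: BR = B, leader payoff 10.
- R: BR = B, leader payoff 4.
Among 10, 4, the best is 10 at L. Subgame-perfect outcome: (B, L) with payoffs (9, 10).
Now find the simultaneous Nash equilibrium.
Player 1's best replies: L→B; R→B.
Player 2's best replies: T→R; M→L; B→L.
The unique mutual best reply is (B, L), giving (9, 10).
Player 1 earns 9 sequentially versus 9 at the Nash outcome: unchanged.

unchanged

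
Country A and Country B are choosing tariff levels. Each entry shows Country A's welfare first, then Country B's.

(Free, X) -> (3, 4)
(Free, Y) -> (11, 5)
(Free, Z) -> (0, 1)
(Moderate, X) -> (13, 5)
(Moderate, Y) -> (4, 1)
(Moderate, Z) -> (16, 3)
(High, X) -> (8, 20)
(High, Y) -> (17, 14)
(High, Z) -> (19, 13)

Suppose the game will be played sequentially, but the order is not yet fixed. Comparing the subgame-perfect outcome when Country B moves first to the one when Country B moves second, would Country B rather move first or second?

first

If Country A leads: Country B's best replies are Free→Y, Moderate→X, High→X; Country A's induced payoffs 11, 13, 8; outcome (Moderate, X), payoffs (13, 5).
If Country B leads: Country A's best replies are X→Moderate, Y→High, Z→High; Country B's induced payoffs 5, 14, 13; outcome (High, Y), payoffs (17, 14).
Country B gets 14 moving first and 5 moving second, so Country B prefers to move first.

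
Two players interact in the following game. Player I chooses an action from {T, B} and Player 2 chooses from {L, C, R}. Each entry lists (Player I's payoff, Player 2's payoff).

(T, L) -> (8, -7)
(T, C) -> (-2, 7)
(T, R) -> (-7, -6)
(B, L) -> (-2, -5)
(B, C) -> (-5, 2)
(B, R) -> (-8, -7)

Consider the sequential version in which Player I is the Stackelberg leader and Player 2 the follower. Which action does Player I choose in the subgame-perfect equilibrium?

T

Player 2 best-responds to each possible Player I move:
- T → Player 2 plays C (best of -7, 7, -6); Player I gets -2.
- B → Player 2 plays C (best of -5, 2, -7); Player I gets -5.
Player I's induced payoffs are -2, -5, so Player I commits to T. Subgame-perfect outcome: (T, C) with payoffs (-2, 7).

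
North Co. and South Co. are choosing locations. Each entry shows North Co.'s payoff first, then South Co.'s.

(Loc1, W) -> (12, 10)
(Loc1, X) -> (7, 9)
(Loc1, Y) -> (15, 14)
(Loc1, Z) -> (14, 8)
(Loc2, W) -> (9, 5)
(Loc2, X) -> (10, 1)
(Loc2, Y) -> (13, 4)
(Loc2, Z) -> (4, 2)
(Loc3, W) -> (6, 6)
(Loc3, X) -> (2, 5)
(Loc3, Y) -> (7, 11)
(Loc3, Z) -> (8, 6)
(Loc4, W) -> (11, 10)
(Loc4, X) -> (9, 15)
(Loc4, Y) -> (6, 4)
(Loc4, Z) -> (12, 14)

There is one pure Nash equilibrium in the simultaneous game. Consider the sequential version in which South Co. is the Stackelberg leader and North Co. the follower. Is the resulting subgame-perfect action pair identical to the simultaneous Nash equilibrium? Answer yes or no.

yes

Work backward from North Co.'s decision.
- W: BR = Loc1, leader payoff 10.
- X: BR = Loc2, leader payoff 1.
- Y: BR = Loc1, leader payoff 14.
- Z: BR = Loc1, leader payoff 8.
South Co.'s induced payoffs are 10, 1, 14, 8, so South Co. commits to Y. Subgame-perfect outcome: (Loc1, Y) with payoffs (15, 14).
For the simultaneous game, intersect best replies.
North Co.'s best replies: W→Loc1; X→Loc2; Y→Loc1; Z→Loc1.
South Co.'s best replies: Loc1→Y; Loc2→W; Loc3→Y; Loc4→X.
Only (Loc1, Y) has each player best-responding; Nash payoffs (15, 14).
Sequential outcome (Loc1, Y) coincides with the Nash profile (Loc1, Y).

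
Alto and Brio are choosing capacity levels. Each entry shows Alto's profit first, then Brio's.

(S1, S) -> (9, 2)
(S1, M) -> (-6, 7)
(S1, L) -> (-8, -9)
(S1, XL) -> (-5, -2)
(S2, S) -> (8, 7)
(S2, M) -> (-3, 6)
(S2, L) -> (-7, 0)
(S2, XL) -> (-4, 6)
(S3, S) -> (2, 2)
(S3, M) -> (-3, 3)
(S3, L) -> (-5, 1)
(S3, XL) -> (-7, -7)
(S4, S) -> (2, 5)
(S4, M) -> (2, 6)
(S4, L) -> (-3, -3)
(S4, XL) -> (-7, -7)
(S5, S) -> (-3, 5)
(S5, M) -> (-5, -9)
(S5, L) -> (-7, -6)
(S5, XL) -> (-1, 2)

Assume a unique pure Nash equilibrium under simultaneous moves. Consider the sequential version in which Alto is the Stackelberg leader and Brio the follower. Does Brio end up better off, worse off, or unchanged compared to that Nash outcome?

Backward induction with Alto moving first.
- S1: Brio compares 2, 7, -9, -2 and picks M; Alto would get -6.
- S2: Brio compares 7, 6, 0, 6 and picks S; Alto would get 8.
- S3: Brio compares 2, 3, 1, -7 and picks M; Alto would get -3.
- S4: Brio compares 5, 6, -3, -7 and picks M; Alto would get 2.
- S5: Brio compares 5, -9, -6, 2 and picks S; Alto would get -3.
Maximizing over -6, 8, -3, 2, -3, Alto chooses S2. Subgame-perfect outcome: (S2, S) with payoffs (8, 7).
For the simultaneous game, intersect best replies.
Alto's best replies: S→S1; M→S4; L→S4; XL→S5.
Brio's best replies: S1→M; S2→S; S3→M; S4→M; S5→S.
Only (S4, M) has each player best-responding; Nash payoffs (2, 6).
Brio earns 7 sequentially versus 6 at the Nash outcome: better off.

better off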